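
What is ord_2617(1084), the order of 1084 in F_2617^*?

327

The order of 1084 must divide p − 1 = 2616 = 2^3 · 3 · 109.
Divisors: 1, 2, 3, 4, 6, 8, 12, 24, 109, 218, 327, 436, 654, 872, 1308, 2616.
Check each in increasing order: 1084^1 ≡ 1084;  1084^2 ≡ 23;  1084^3 ≡ 1379;  1084^4 ≡ 529;  1084^6 ≡ 1699;  1084^8 ≡ 2439;  1084^12 ≡ 50;  1084^24 ≡ 2500;  1084^109 ≡ 1064;  1084^218 ≡ 1552;  1084^327 ≡ 1.
Smallest exponent giving 1 is 327.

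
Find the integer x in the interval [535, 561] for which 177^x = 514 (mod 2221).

Compute 177^535 mod 2221 = 1004, then multiply by 177 repeatedly:
  177^535=1004  177^536=28  177^537=514
Found 514 at exponent 537.

537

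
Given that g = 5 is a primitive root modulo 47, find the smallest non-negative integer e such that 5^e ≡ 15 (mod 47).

21

Successive powers of 5 modulo 47:
  5^0=1  5^1=5  5^2=25  5^3=31  5^4=14  5^5=23
  5^6=21  5^7=11  5^8=8  5^9=40  5^10=12  5^11=13
  5^12=18  5^13=43  5^14=27  5^15=41  5^16=17  5^17=38
  5^18=2  5^19=10  5^20=3  5^21=15
So 5^21 ≡ 15 (mod 47), giving e = 21.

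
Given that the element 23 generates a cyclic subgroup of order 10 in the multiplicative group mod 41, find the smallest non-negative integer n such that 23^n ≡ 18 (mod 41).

6

Successive powers of 23 modulo 41:
  23^0=1  23^1=23  23^2=37  23^3=31  23^4=16  23^5=40
  23^6=18
So 23^6 ≡ 18 (mod 41), giving n = 6.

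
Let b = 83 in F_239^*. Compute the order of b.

119

The order of 83 must divide p − 1 = 238 = 2 · 7 · 17.
Divisors: 1, 2, 7, 14, 17, 34, 119, 238.
Check each in increasing order: 83^1 ≡ 83;  83^2 ≡ 197;  83^7 ≡ 166;  83^14 ≡ 71;  83^17 ≡ 98;  83^34 ≡ 44;  83^119 ≡ 1.
Smallest exponent giving 1 is 119.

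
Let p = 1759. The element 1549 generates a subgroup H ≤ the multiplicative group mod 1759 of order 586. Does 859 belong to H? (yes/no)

859 ∈ ⟨1549⟩ iff 859^586 ≡ 1 (mod 1759), since |⟨1549⟩| = 586.
859^586 mod 1759 = 508.
Since 508 ≠ 1, 859 does not lie in the subgroup.

no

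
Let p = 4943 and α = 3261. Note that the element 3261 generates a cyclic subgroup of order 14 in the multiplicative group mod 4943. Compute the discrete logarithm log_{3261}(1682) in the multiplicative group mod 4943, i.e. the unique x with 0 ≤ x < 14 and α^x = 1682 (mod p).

8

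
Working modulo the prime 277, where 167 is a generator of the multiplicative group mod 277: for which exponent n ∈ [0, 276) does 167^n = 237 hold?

164

Baby-step giant-step with m = ceil(sqrt(276)) = 17.
Baby table (167^j mod 277 for j=0..16):
  0:1  1:167  2:189  3:262  4:265  5:212  6:225  7:180
  8:144  9:226  10:70  11:56  12:211  13:58  14:268  15:159
  16:238
Giant step factor: 167^(-17) ≡ 158 (mod 277).
Scan 237·158^i mod 277 for i = 0, 1, …:
  i=0: 237   i=1: 51   i=2: 25   i=3: 72
  i=4: 19   i=5: 232   i=6: 92   i=7: 132
  i=8: 81   i=9: 56
Match at i=9, j=11: n = 9·17 + 11 = 164.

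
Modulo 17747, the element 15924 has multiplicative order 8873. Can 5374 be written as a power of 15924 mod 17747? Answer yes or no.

no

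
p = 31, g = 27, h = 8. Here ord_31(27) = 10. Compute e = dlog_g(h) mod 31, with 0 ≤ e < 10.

4

Successive powers of 27 modulo 31:
  27^0=1  27^1=27  27^2=16  27^3=29  27^4=8
So 27^4 ≡ 8 (mod 31), giving e = 4.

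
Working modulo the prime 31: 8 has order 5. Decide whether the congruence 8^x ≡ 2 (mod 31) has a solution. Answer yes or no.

yes

2 ∈ ⟨8⟩ iff 2^5 ≡ 1 (mod 31), since |⟨8⟩| = 5.
2^5 mod 31 = 1.
Since 1 = 1, 2 lies in the subgroup.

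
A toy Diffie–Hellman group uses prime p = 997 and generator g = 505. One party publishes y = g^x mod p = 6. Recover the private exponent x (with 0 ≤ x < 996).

513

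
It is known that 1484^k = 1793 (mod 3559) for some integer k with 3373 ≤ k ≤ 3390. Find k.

Compute 1484^3373 mod 3559 = 826, then multiply by 1484 repeatedly:
  1484^3373=826  1484^3374=1488  1484^3375=1612  1484^3376=560  1484^3377=1793
Found 1793 at exponent 3377.

3377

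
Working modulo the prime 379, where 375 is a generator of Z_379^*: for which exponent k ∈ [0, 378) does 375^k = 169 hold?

Baby-step giant-step with m = ceil(sqrt(378)) = 20.
Baby table (375^j mod 379 for j=0..19):
  0:1  1:375  2:16  3:315  4:256  5:113  6:306  7:292
  8:348  9:124  10:262  11:89  12:23  13:287  14:368  15:44
  16:203  17:325  18:216  19:273
Giant step factor: 375^(-20) ≡ 219 (mod 379).
Scan 169·219^i mod 379 for i = 0, 1, …:
  i=0: 169   i=1: 248   i=2: 115   i=3: 171
  i=4: 307   i=5: 150   i=6: 256
Match at i=6, j=4: k = 6·20 + 4 = 124.

124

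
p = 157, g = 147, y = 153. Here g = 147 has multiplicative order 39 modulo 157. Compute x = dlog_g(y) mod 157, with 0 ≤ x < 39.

Successive powers of 147 modulo 157:
  147^0=1  147^1=147  147^2=100  147^3=99  147^4=109  147^5=9
  147^6=67  147^7=115  147^8=106  147^9=39  147^10=81  147^11=132
  147^12=93  147^13=12  147^14=37  147^15=101  147^16=89  147^17=52
  147^18=108  147^19=19  147^20=124  147^21=16  147^22=154  147^23=30
  147^24=14  147^25=17  147^26=144  147^27=130  147^28=113  147^29=126
  147^30=153
So 147^30 ≡ 153 (mod 157), giving x = 30.

30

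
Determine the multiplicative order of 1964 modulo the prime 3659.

1829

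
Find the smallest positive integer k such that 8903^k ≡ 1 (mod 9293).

2323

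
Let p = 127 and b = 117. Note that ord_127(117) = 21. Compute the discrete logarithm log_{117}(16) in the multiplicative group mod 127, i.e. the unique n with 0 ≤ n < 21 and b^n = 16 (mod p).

Successive powers of 117 modulo 127:
  117^0=1  117^1=117  117^2=100  117^3=16
So 117^3 ≡ 16 (mod 127), giving n = 3.

3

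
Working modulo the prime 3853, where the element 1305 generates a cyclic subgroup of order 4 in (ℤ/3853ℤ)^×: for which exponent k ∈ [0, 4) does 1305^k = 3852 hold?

Successive powers of 1305 modulo 3853:
  1305^0=1  1305^1=1305  1305^2=3852
So 1305^2 ≡ 3852 (mod 3853), giving k = 2.

2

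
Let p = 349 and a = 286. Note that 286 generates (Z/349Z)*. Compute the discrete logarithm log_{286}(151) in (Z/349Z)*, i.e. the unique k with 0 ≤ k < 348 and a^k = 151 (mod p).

160

Baby-step giant-step with m = ceil(sqrt(348)) = 19.
Baby table (286^j mod 349 for j=0..18):
  0:1  1:286  2:130  3:186  4:148  5:99  6:45  7:306
  8:266  9:343  10:29  11:267  12:280  13:159  14:104  15:79
  16:258  17:149  18:36
Giant step factor: 286^(-19) ≡ 2 (mod 349).
Scan 151·2^i mod 349 for i = 0, 1, …:
  i=0: 151   i=1: 302   i=2: 255   i=3: 161
  i=4: 322   i=5: 295   i=6: 241   i=7: 133
  i=8: 266
Match at i=8, j=8: k = 8·19 + 8 = 160.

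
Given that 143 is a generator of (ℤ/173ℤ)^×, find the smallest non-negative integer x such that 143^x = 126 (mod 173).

146

Baby-step giant-step with m = ceil(sqrt(172)) = 14.
Baby table (143^j mod 173 for j=0..13):
  0:1  1:143  2:35  3:161  4:14  5:99  6:144  7:5
  8:23  9:2  10:113  11:70  12:149  13:28
Giant step factor: 143^(-14) ≡ 90 (mod 173).
Scan 126·90^i mod 173 for i = 0, 1, …:
  i=0: 126   i=1: 95   i=2: 73   i=3: 169
  i=4: 159   i=5: 124   i=6: 88   i=7: 135
  i=8: 40   i=9: 140   i=10: 144
Match at i=10, j=6: x = 10·14 + 6 = 146.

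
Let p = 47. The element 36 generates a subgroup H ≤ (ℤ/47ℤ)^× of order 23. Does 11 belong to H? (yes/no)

⟨36⟩ has order 23; its elements mod 47 are {1, 2, 3, 4, 6, 7, 8, 9, 12, 14, 16, 17, 18, 21, 24, 25, 27, 28, 32, 34, 36, 37, 42}.
11 is not in this set.

no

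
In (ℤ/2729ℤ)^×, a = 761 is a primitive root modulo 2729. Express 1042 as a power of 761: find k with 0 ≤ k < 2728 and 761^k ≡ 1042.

Baby-step giant-step with m = ceil(sqrt(2728)) = 53.
Baby table (761^j mod 2729 for j=0..52):
  0:1  1:761  2:573  3:2142  4:849  5:2045  6:715  7:1044
  8:345  9:561  10:1197  11:2160  12:902  13:1443  14:1065  15:2681
  16:1678  17:2515  18:886  19:183  20:84  21:1157  22:1739  23:2543
  24:362  25:2582  26:22  27:368  28:1690  29:731  30:2304  31:1326
  32:2085  33:1136  34:2132  35:1426  36:1773  37:1127  38:741  39:1727
  40:1598  41:1673  42:1439  43:750  44:389  45:1297  46:1848  47:893
  48:52  49:1366  50:2506  51:2224  52:484
Giant step factor: 761^(-53) ≡ 2699 (mod 2729).
Scan 1042·2699^i mod 2729 for i = 0, 1, …:
  i=0: 1042   i=1: 1488   i=2: 1753   i=3: 1990
  i=4: 338   i=5: 776   i=6: 1281   i=7: 2505
  i=8: 1262   i=9: 346     …   i=41: 2517
  i=42: 902
Match at i=42, j=12: k = 42·53 + 12 = 2238.

2238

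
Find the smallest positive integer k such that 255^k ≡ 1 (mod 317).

The order of 255 must divide p − 1 = 316 = 2^2 · 79.
Divisors: 1, 2, 4, 79, 158, 316.
Check each in increasing order: 255^1 ≡ 255;  255^2 ≡ 40;  255^4 ≡ 15;  255^79 ≡ 114;  255^158 ≡ 316;  255^316 ≡ 1.
Smallest exponent giving 1 is 316.

316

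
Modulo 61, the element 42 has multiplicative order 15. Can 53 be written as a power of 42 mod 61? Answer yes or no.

⟨42⟩ has order 15; its elements mod 61 are {1, 9, 12, 13, 15, 16, 20, 22, 25, 34, 42, 47, 56, 57, 58}.
53 is not in this set.

no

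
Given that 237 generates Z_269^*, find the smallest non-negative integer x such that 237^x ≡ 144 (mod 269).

98

Baby-step giant-step with m = ceil(sqrt(268)) = 17.
Baby table (237^j mod 269 for j=0..16):
  0:1  1:237  2:217  3:50  4:14  5:90  6:79  7:162
  8:196  9:184  10:30  11:116  12:54  13:155  14:151  15:10
  16:218
Giant step factor: 237^(-17) ≡ 15 (mod 269).
Scan 144·15^i mod 269 for i = 0, 1, …:
  i=0: 144   i=1: 8   i=2: 120   i=3: 186
  i=4: 100   i=5: 155
Match at i=5, j=13: x = 5·17 + 13 = 98.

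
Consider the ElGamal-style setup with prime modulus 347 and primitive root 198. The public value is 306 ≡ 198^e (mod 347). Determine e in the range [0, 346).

Baby-step giant-step with m = ceil(sqrt(346)) = 19.
Baby table (198^j mod 347 for j=0..18):
  0:1  1:198  2:340  3:2  4:49  5:333  6:4  7:98
  8:319  9:8  10:196  11:291  12:16  13:45  14:235  15:32
  16:90  17:123  18:64
Giant step factor: 198^(-19) ≡ 187 (mod 347).
Scan 306·187^i mod 347 for i = 0, 1, …:
  i=0: 306   i=1: 314   i=2: 75   i=3: 145
  i=4: 49
Match at i=4, j=4: e = 4·19 + 4 = 80.

80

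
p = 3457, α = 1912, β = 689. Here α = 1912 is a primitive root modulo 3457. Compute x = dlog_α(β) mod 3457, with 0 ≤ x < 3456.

Baby-step giant-step with m = ceil(sqrt(3456)) = 59.
Baby table (1912^j mod 3457 for j=0..58):
  0:1  1:1912  2:1695  3:1631  4:258  5:2402  6:1728  7:2501
  8:881  9:913  10:3328  11:2256  12:2593  13:478  14:1288  15:1272
  16:1793  17:2329  18:432  19:3218  20:2813  21:2821  22:832  23:564
  24:3241  25:1848  26:322  27:318  28:3041  29:3175  30:108  31:2533
  32:3296  33:3298  34:208  35:141  36:3403  37:462  38:1809  39:1808
  40:3353  41:1658  42:27  43:3226  44:824  45:2553  46:52  47:2628
  48:1715  49:1844  50:3045  51:452  52:3431  53:2143  54:871  55:2535
  56:206  57:3231  58:13
Giant step factor: 1912^(-59) ≡ 1226 (mod 3457).
Scan 689·1226^i mod 3457 for i = 0, 1, …:
  i=0: 689   i=1: 1206   i=2: 2417   i=3: 593
  i=4: 1048   i=5: 2301   i=6: 114   i=7: 1484
  i=8: 1002   i=9: 1217     …   i=49: 1082
  i=50: 2501
Match at i=50, j=7: x = 50·59 + 7 = 2957.

2957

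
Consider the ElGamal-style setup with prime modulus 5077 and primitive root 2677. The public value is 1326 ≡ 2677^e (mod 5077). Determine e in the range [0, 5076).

Baby-step giant-step with m = ceil(sqrt(5076)) = 72.
Baby table (2677^j mod 5077 for j=0..71):
  0:1  1:2677  2:2682  3:836  4:4092  5:3195  6:3347  7:4091
  8:518  9:665  10:3255  11:1503  12:2547  13:4985  14:2489  15:2029
  16:4320  17:4311  18:526  19:1773  20:4403  21:3114  22:4821  23:83
  24:3880  25:4295  26:3387  27:4554  28:1181  29:3643  30:4471  31:2378
  32:4425  33:1084  34:2901  35:3244  36:2518  37:3507  38:866  39:3170
  40:2423  41:3042  42:5003  43:4982  44:4612  45:4137  46:1812  47:2189
  48:1095  49:1886  50:2284  51:1560  52:2826  53:472  54:4448  55:1731
  56:3663  57:2164  58:171  59:837  60:1692  61:800  62:4183  63:3106
  64:3713  65:4012  66:2269  67:2021  68:3212  69:3163  70:3992  71:4576
Giant step factor: 2677^(-72) ≡ 4778 (mod 5077).
Scan 1326·4778^i mod 5077 for i = 0, 1, …:
  i=0: 1326   i=1: 4609   i=2: 2853   i=3: 4966
  i=4: 2727   i=5: 2024   i=6: 4064   i=7: 3344
  i=8: 313   i=9: 2876     …   i=50: 1953
  i=51: 4985
Match at i=51, j=13: e = 51·72 + 13 = 3685.

3685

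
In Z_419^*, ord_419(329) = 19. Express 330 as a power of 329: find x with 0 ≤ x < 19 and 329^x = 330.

Successive powers of 329 modulo 419:
  329^0=1  329^1=329  329^2=139  329^3=60  329^4=47  329^5=379
  329^6=248  329^7=306  329^8=114  329^9=215  329^10=343  329^11=136
  329^12=330
So 329^12 ≡ 330 (mod 419), giving x = 12.

12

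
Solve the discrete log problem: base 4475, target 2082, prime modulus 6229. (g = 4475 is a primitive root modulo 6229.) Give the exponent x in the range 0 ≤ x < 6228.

351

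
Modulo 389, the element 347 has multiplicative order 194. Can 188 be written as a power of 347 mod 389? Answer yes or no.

no

188 ∈ ⟨347⟩ iff 188^194 ≡ 1 (mod 389), since |⟨347⟩| = 194.
188^194 mod 389 = 388.
Since 388 ≠ 1, 188 does not lie in the subgroup.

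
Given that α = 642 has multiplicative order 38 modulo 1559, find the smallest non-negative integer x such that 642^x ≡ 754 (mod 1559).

6

Successive powers of 642 modulo 1559:
  642^0=1  642^1=642  642^2=588  642^3=218  642^4=1205  642^5=346
  642^6=754
So 642^6 ≡ 754 (mod 1559), giving x = 6.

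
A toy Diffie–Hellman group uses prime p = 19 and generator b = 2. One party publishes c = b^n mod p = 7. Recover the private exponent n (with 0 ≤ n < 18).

6

Successive powers of 2 modulo 19:
  2^0=1  2^1=2  2^2=4  2^3=8  2^4=16  2^5=13
  2^6=7
So 2^6 ≡ 7 (mod 19), giving n = 6.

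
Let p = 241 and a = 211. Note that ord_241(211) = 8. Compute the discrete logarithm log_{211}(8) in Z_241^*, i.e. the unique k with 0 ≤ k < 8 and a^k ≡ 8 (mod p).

7

Successive powers of 211 modulo 241:
  211^0=1  211^1=211  211^2=177  211^3=233  211^4=240  211^5=30
  211^6=64  211^7=8
So 211^7 ≡ 8 (mod 241), giving k = 7.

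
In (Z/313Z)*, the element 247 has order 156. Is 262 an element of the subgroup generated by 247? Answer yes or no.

no

262 ∈ ⟨247⟩ iff 262^156 ≡ 1 (mod 313), since |⟨247⟩| = 156.
262^156 mod 313 = 312.
Since 312 ≠ 1, 262 does not lie in the subgroup.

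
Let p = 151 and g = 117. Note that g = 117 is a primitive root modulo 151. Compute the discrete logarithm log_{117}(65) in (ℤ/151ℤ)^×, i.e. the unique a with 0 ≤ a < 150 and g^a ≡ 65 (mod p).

51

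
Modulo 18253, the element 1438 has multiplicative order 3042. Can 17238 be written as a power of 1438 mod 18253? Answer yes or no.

no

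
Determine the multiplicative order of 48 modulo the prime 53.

52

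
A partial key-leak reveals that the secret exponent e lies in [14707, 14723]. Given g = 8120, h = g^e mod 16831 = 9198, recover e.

14714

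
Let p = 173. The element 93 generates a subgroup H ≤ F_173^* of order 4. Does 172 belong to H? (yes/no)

yes

172 ∈ ⟨93⟩ iff 172^4 ≡ 1 (mod 173), since |⟨93⟩| = 4.
172^4 mod 173 = 1.
Since 1 = 1, 172 lies in the subgroup.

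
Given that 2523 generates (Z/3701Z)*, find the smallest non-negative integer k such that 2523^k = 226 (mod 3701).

3015

Baby-step giant-step with m = ceil(sqrt(3700)) = 61.
Baby table (2523^j mod 3701 for j=0..60):
  0:1  1:2523  2:3510  3:2938  4:3172  5:1394  6:1112  7:218
  8:2266  9:2774  10:211  11:3110  12:410  13:1851  14:3112  15:1755
  16:1469  17:1586  18:697  19:556  20:109  21:1133  22:1387  23:1956
  24:1555  25:205  26:2776  27:1556  28:2728  29:2585  30:793  31:2199
  32:278  33:1905  34:2417  35:2544  36:978  37:2628  38:1953  39:1388
  40:778  41:1364  42:3143  43:2247  44:2950  45:139  46:2803  47:3059
  48:1272  49:489  50:1314  51:2827  52:694  53:389  54:682  55:3422
  56:2974  57:1475  58:1920  59:3252  60:3380
Giant step factor: 2523^(-61) ≡ 1577 (mod 3701).
Scan 226·1577^i mod 3701 for i = 0, 1, …:
  i=0: 226   i=1: 1106   i=2: 991   i=3: 985
  i=4: 2626   i=5: 3484   i=6: 1984   i=7: 1423
  i=8: 1265   i=9: 66     …   i=48: 159
  i=49: 2776
Match at i=49, j=26: k = 49·61 + 26 = 3015.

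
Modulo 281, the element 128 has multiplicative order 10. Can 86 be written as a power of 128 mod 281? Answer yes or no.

yes

86 ∈ ⟨128⟩ iff 86^10 ≡ 1 (mod 281), since |⟨128⟩| = 10.
86^10 mod 281 = 1.
Since 1 = 1, 86 lies in the subgroup.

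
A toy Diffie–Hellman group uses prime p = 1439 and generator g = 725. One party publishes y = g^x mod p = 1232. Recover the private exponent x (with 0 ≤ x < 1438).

920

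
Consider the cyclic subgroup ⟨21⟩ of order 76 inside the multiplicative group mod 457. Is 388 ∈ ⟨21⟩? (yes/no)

388 ∈ ⟨21⟩ iff 388^76 ≡ 1 (mod 457), since |⟨21⟩| = 76.
388^76 mod 457 = 134.
Since 134 ≠ 1, 388 does not lie in the subgroup.

no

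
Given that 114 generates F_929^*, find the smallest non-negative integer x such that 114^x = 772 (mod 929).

458

Baby-step giant-step with m = ceil(sqrt(928)) = 31.
Baby table (114^j mod 929 for j=0..30):
  0:1  1:114  2:919  3:718  4:100  5:252  6:858  7:267
  8:710  9:117  10:332  11:688  12:396  13:552  14:685  15:54
  16:582  17:389  18:683  19:755  20:602  21:811  22:483  23:251
  24:744  25:277  26:921  27:17  28:80  29:759  30:129
Giant step factor: 114^(-31) ≡ 782 (mod 929).
Scan 772·782^i mod 929 for i = 0, 1, …:
  i=0: 772   i=1: 783   i=2: 95   i=3: 899
  i=4: 694   i=5: 172   i=6: 728   i=7: 748
  i=8: 595   i=9: 790     …   i=13: 431
  i=14: 744
Match at i=14, j=24: x = 14·31 + 24 = 458.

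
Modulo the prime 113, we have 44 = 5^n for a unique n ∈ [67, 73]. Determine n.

70

Compute 5^67 mod 113 = 79, then multiply by 5 repeatedly:
  5^67=79  5^68=56  5^69=54  5^70=44
Found 44 at exponent 70.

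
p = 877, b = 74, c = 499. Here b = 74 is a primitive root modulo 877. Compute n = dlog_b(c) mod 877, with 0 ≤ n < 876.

253

Baby-step giant-step with m = ceil(sqrt(876)) = 30.
Baby table (74^j mod 877 for j=0..29):
  0:1  1:74  2:214  3:50  4:192  5:176  6:746  7:830
  8:30  9:466  10:281  11:623  12:498  13:18  14:455  15:344
  16:23  17:825  18:537  19:273  20:31  21:540  22:495  23:673
  24:690  25:194  26:324  27:297  28:53  29:414
Giant step factor: 74^(-30) ≡ 327 (mod 877).
Scan 499·327^i mod 877 for i = 0, 1, …:
  i=0: 499   i=1: 51   i=2: 14   i=3: 193
  i=4: 844   i=5: 610   i=6: 391   i=7: 692
  i=8: 18
Match at i=8, j=13: n = 8·30 + 13 = 253.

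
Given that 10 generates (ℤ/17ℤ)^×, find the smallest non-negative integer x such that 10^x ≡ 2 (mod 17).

10

Successive powers of 10 modulo 17:
  10^0=1  10^1=10  10^2=15  10^3=14  10^4=4  10^5=6
  10^6=9  10^7=5  10^8=16  10^9=7  10^10=2
So 10^10 ≡ 2 (mod 17), giving x = 10.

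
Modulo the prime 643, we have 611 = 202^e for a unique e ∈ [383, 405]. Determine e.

396

Compute 202^383 mod 643 = 424, then multiply by 202 repeatedly:
  202^383=424  202^384=129  202^385=338  202^386=118  202^387=45
  202^388=88  202^389=415  202^390=240  202^391=255  202^392=70
  202^393=637  202^394=74  202^395=159  202^396=611
Found 611 at exponent 396.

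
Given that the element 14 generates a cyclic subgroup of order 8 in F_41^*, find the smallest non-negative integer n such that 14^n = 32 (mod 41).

2

Successive powers of 14 modulo 41:
  14^0=1  14^1=14  14^2=32
So 14^2 ≡ 32 (mod 41), giving n = 2.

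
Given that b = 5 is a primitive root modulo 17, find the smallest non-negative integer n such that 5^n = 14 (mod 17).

5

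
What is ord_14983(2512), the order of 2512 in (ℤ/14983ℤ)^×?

The order of 2512 must divide p − 1 = 14982 = 2 · 3 · 11 · 227.
Divisors: 1, 2, 3, 6, 11, 22, 33, 66, 227, 454, 681, 1362, 2497, 4994, 7491, 14982.
Check each in increasing order: 2512^1 ≡ 2512;  2512^2 ≡ 2301;  2512^3 ≡ 11657;  2512^6 ≡ 4822;  2512^11 ≡ 10139;  2512^22 ≡ 958;  2512^33 ≡ 4178;  2512^66 ≡ 489;  2512^227 ≡ 1153;  2512^454 ≡ 10905;  2512^681 ≡ 2728;  2512^1362 ≡ 10416;  2512^2497 ≡ 1.
Smallest exponent giving 1 is 2497.

2497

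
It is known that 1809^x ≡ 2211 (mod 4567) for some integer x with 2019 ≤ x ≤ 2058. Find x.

2047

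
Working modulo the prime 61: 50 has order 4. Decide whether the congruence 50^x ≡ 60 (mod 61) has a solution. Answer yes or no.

⟨50⟩ has order 4; its elements mod 61 are {1, 11, 50, 60}.
60 is in this set.

yes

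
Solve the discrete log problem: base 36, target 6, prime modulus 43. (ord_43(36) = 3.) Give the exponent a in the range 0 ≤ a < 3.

Successive powers of 36 modulo 43:
  36^0=1  36^1=36  36^2=6
So 36^2 ≡ 6 (mod 43), giving a = 2.

2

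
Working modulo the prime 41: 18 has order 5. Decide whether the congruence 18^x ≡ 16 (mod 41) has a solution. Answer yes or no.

yes

16 ∈ ⟨18⟩ iff 16^5 ≡ 1 (mod 41), since |⟨18⟩| = 5.
16^5 mod 41 = 1.
Since 1 = 1, 16 lies in the subgroup.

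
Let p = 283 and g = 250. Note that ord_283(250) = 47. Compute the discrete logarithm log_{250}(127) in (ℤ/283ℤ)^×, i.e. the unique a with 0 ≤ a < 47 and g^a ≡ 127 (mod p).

36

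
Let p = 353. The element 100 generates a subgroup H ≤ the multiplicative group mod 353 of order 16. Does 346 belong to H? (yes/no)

no

⟨100⟩ has order 16; its elements mod 353 are {1, 36, 42, 49, 60, 70, 100, 116, 237, 253, 283, 293, 304, 311, 317, 352}.
346 is not in this set.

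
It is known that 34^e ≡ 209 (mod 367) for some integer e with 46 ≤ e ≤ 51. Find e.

48

Compute 34^46 mod 367 = 224, then multiply by 34 repeatedly:
  34^46=224  34^47=276  34^48=209
Found 209 at exponent 48.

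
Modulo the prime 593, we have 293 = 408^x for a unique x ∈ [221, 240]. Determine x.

Compute 408^221 mod 593 = 406, then multiply by 408 repeatedly:
  408^221=406  408^222=201  408^223=174  408^224=425  408^225=244
  408^226=521  408^227=274  408^228=308  408^229=541  408^230=132
  408^231=486  408^232=226  408^233=293
Found 293 at exponent 233.

233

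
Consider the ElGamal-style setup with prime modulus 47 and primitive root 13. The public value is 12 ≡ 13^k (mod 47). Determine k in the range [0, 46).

26

Baby-step giant-step with m = ceil(sqrt(46)) = 7.
Baby table (13^j mod 47 for j=0..6):
  0:1  1:13  2:28  3:35  4:32  5:40  6:3
Giant step factor: 13^(-7) ≡ 41 (mod 47).
Scan 12·41^i mod 47 for i = 0, 1, …:
  i=0: 12   i=1: 22   i=2: 9   i=3: 40
Match at i=3, j=5: k = 3·7 + 5 = 26.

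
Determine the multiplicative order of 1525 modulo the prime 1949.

974

The order of 1525 must divide p − 1 = 1948 = 2^2 · 487.
Divisors: 1, 2, 4, 487, 974, 1948.
Check each in increasing order: 1525^1 ≡ 1525;  1525^2 ≡ 468;  1525^4 ≡ 736;  1525^487 ≡ 1948;  1525^974 ≡ 1.
Smallest exponent giving 1 is 974.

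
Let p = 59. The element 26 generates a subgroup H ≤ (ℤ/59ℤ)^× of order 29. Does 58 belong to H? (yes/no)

58 ∈ ⟨26⟩ iff 58^29 ≡ 1 (mod 59), since |⟨26⟩| = 29.
58^29 mod 59 = 58.
Since 58 ≠ 1, 58 does not lie in the subgroup.

no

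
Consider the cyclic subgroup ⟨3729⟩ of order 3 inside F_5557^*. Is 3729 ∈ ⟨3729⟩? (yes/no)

3729 ∈ ⟨3729⟩ iff 3729^3 ≡ 1 (mod 5557), since |⟨3729⟩| = 3.
3729^3 mod 5557 = 1.
Since 1 = 1, 3729 lies in the subgroup.

yes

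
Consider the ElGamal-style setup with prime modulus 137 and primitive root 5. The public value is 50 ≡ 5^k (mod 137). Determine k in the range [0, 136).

Baby-step giant-step with m = ceil(sqrt(136)) = 12.
Baby table (5^j mod 137 for j=0..11):
  0:1  1:5  2:25  3:125  4:77  5:111  6:7  7:35
  8:38  9:53  10:128  11:92
Giant step factor: 5^(-12) ≡ 14 (mod 137).
Scan 50·14^i mod 137 for i = 0, 1, …:
  i=0: 50   i=1: 15   i=2: 73   i=3: 63
  i=4: 60   i=5: 18   i=6: 115   i=7: 103
  i=8: 72   i=9: 49   i=10: 1
Match at i=10, j=0: k = 10·12 + 0 = 120.

120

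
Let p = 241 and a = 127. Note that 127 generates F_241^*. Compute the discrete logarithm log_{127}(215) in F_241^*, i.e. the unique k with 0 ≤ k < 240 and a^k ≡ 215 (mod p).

Successive powers of 127 modulo 241:
  127^0=1  127^1=127  127^2=223  127^3=124  127^4=83  127^5=178
  127^6=193  127^7=170  127^8=141  127^9=73  127^10=113  127^11=132
  127^12=135  127^13=34  127^14=221  127^15=111  127^16=119  127^17=171
  127^18=27  127^19=55  127^20=237  127^21=215
So 127^21 ≡ 215 (mod 241), giving k = 21.

21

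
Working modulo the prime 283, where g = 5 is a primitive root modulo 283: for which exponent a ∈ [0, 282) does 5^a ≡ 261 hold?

244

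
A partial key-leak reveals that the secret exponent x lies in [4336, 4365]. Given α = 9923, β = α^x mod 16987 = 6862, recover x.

Compute 9923^4336 mod 16987 = 6862, then multiply by 9923 repeatedly:
  9923^4336=6862
Found 6862 at exponent 4336.

4336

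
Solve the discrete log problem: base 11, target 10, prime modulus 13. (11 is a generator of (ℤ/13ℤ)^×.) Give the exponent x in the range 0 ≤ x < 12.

10

Successive powers of 11 modulo 13:
  11^0=1  11^1=11  11^2=4  11^3=5  11^4=3  11^5=7
  11^6=12  11^7=2  11^8=9  11^9=8  11^10=10
So 11^10 ≡ 10 (mod 13), giving x = 10.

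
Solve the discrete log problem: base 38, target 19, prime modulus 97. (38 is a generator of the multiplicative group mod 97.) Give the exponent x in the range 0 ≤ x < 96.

75

Baby-step giant-step with m = ceil(sqrt(96)) = 10.
Baby table (38^j mod 97 for j=0..9):
  0:1  1:38  2:86  3:67  4:24  5:39  6:27  7:56
  8:91  9:63
Giant step factor: 38^(-10) ≡ 25 (mod 97).
Scan 19·25^i mod 97 for i = 0, 1, …:
  i=0: 19   i=1: 87   i=2: 41   i=3: 55
  i=4: 17   i=5: 37   i=6: 52   i=7: 39
Match at i=7, j=5: x = 7·10 + 5 = 75.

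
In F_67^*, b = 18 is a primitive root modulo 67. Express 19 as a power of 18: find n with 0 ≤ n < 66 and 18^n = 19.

16

Successive powers of 18 modulo 67:
  18^0=1  18^1=18  18^2=56  18^3=3  18^4=54  18^5=34
  18^6=9  18^7=28  18^8=35  18^9=27  18^10=17  18^11=38
  18^12=14  18^13=51  18^14=47  18^15=42  18^16=19
So 18^16 ≡ 19 (mod 67), giving n = 16.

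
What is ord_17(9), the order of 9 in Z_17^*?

8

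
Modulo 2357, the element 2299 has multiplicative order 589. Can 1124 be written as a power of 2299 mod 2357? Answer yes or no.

1124 ∈ ⟨2299⟩ iff 1124^589 ≡ 1 (mod 2357), since |⟨2299⟩| = 589.
1124^589 mod 2357 = 2356.
Since 2356 ≠ 1, 1124 does not lie in the subgroup.

no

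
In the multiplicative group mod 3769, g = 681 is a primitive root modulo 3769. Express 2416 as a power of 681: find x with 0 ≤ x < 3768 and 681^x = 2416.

3694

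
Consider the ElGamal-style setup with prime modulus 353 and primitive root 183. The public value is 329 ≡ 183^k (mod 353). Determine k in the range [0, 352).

305

Baby-step giant-step with m = ceil(sqrt(352)) = 19.
Baby table (183^j mod 353 for j=0..18):
  0:1  1:183  2:307  3:54  4:351  5:340  6:92  7:245
  8:4  9:26  10:169  11:216  12:345  13:301  14:15  15:274
  16:16  17:104  18:323
Giant step factor: 183^(-19) ≡ 248 (mod 353).
Scan 329·248^i mod 353 for i = 0, 1, …:
  i=0: 329   i=1: 49   i=2: 150   i=3: 135
  i=4: 298   i=5: 127   i=6: 79   i=7: 177
  i=8: 124   i=9: 41     …   i=15: 321
  i=16: 183
Match at i=16, j=1: k = 16·19 + 1 = 305.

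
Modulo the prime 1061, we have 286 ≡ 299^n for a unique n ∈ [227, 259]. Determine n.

Compute 299^227 mod 1061 = 990, then multiply by 299 repeatedly:
  299^227=990  299^228=1052  299^229=492  299^230=690  299^231=476
  299^232=150  299^233=288  299^234=171  299^235=201  299^236=683
  299^237=505  299^238=333  299^239=894  299^240=995  299^241=425
  299^242=816  299^243=1015  299^244=39  299^245=1051  299^246=193
  299^247=413  299^248=411  299^249=874  299^250=320  299^251=190
  299^252=577  299^253=641  299^254=679  299^255=370  299^256=286
Found 286 at exponent 256.

256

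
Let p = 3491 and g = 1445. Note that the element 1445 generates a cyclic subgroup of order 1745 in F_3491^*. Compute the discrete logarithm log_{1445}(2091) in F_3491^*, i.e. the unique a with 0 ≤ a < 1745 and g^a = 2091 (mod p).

818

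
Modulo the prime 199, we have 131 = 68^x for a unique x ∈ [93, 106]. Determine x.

100

Compute 68^93 mod 199 = 76, then multiply by 68 repeatedly:
  68^93=76  68^94=193  68^95=189  68^96=116  68^97=127
  68^98=79  68^99=198  68^100=131
Found 131 at exponent 100.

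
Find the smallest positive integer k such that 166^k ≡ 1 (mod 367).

183

The order of 166 must divide p − 1 = 366 = 2 · 3 · 61.
Divisors: 1, 2, 3, 6, 61, 122, 183, 366.
Check each in increasing order: 166^1 ≡ 166;  166^2 ≡ 31;  166^3 ≡ 8;  166^6 ≡ 64;  166^61 ≡ 283;  166^122 ≡ 83;  166^183 ≡ 1.
Smallest exponent giving 1 is 183.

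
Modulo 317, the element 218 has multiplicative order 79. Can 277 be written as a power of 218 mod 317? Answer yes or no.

yes

277 ∈ ⟨218⟩ iff 277^79 ≡ 1 (mod 317), since |⟨218⟩| = 79.
277^79 mod 317 = 1.
Since 1 = 1, 277 lies in the subgroup.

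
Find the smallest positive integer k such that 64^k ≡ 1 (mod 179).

The order of 64 must divide p − 1 = 178 = 2 · 89.
Divisors: 1, 2, 89, 178.
Check each in increasing order: 64^1 ≡ 64;  64^2 ≡ 158;  64^89 ≡ 1.
Smallest exponent giving 1 is 89.

89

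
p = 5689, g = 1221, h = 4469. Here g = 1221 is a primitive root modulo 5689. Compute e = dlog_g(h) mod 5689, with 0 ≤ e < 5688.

770

Baby-step giant-step with m = ceil(sqrt(5688)) = 76.
Baby table (1221^j mod 5689 for j=0..75):
  0:1  1:1221  2:323  3:1842  4:1927  5:3310  6:2320  7:5287
  8:4101  9:1001  10:4775  11:4739  12:606  13:356  14:2312  15:1208
  16:1517  17:3332  18:737  19:1015  20:4802  21:3572  22:3638  23:4578
  24:3140  25:5243  26:1578  27:3856  28:3373  29:5286  30:2880  31:678
  32:2933  33:2812  34:2985  35:3725  36:2714  37:2796  38:516  39:4246
  40:1687  41:409  42:4446  43:1260  44:2430  45:3061  46:5497  47:4506
  48:563  49:4743  50:5490  51:1648  52:3991  53:3227  54:3379  55:1234
  56:4818  57:352  58:3117  59:5605  60:5527  61:1313  62:4564  63:3113
  64:721  65:4235  66:5323  67:2545  68:1251  69:2819  70:154  71:297
  72:4230  73:4907  74:930  75:3419
Giant step factor: 1221^(-76) ≡ 3266 (mod 5689).
Scan 4469·3266^i mod 5689 for i = 0, 1, …:
  i=0: 4469   i=1: 3469   i=2: 2955   i=3: 2486
  i=4: 1073   i=5: 5683   i=6: 3160   i=7: 714
  i=8: 5123   i=9: 369   i=10: 4775
Match at i=10, j=10: e = 10·76 + 10 = 770.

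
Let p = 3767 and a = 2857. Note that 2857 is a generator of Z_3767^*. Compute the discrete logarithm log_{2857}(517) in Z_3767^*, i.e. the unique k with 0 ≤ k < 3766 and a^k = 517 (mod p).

3558

Baby-step giant-step with m = ceil(sqrt(3766)) = 62.
Baby table (2857^j mod 3767 for j=0..61):
  0:1  1:2857  2:3127  3:2282  4:2764  5:1116  6:1530  7:1490
  8:220  9:3218  10:2346  11:1029  12:1593  13:665  14:1337  15:71
  16:3196  17:3531  18:41  19:360  20:129  21:3154  22:314  23:552
  24:2458  25:818  26:1486  27:93  28:2011  29:752  30:1274  31:896
  32:2079  33:2911  34:2958  35:1625  36:1681  37:3459  38:1522  39:1236
  40:1573  41:30  42:2836  43:3402  44:654  45:46  46:3344  47:696
  48:3263  49:2833  50:2365  51:2574  52:734  53:2586  54:1115  55:2440
  56:2130  57:1705  58:454  59:1230  60:3266  61:103
Giant step factor: 2857^(-62) ≡ 3403 (mod 3767).
Scan 517·3403^i mod 3767 for i = 0, 1, …:
  i=0: 517   i=1: 162   i=2: 1304   i=3: 3753
  i=4: 1329   i=5: 2187   i=6: 2536   i=7: 3578
  i=8: 990   i=9: 1272     …   i=56: 1380
  i=57: 2458
Match at i=57, j=24: k = 57·62 + 24 = 3558.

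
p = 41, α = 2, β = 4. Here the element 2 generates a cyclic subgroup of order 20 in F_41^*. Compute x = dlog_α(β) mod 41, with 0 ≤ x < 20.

2

Successive powers of 2 modulo 41:
  2^0=1  2^1=2  2^2=4
So 2^2 ≡ 4 (mod 41), giving x = 2.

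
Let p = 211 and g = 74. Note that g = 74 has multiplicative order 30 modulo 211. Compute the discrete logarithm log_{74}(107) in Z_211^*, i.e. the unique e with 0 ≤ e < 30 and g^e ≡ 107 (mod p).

Successive powers of 74 modulo 211:
  74^0=1  74^1=74  74^2=201  74^3=104  74^4=100  74^5=15
  74^6=55  74^7=61  74^8=83  74^9=23  74^10=14  74^11=192
  74^12=71  74^13=190  74^14=134  74^15=210  74^16=137  74^17=10
  74^18=107
So 74^18 ≡ 107 (mod 211), giving e = 18.

18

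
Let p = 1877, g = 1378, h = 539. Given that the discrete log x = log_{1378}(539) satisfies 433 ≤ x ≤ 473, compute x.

471

Compute 1378^433 mod 1877 = 1587, then multiply by 1378 repeatedly:
  1378^433=1587  1378^434=181  1378^435=1654  1378^436=534  1378^437=68
  1378^438=1731  1378^439=1528  1378^440=1467  1378^441=1874  1378^442=1497
  1378^443=43  1378^444=1067  1378^445=635  1378^446=348  1378^447=909
  1378^448=643  1378^449=110  1378^450=1420  1378^451=926  1378^452=1545
  1378^453=492  1378^454=379  1378^455=456  1378^456=1450  1378^457=972
  1378^458=1115  1378^459=1084  1378^460=1537  1378^461=730  1378^462=1745
  1378^463=173  1378^464=15  1378^465=23  1378^466=1662  1378^467=296
  1378^468=579  1378^469=137  1378^470=1086  1378^471=539
Found 539 at exponent 471.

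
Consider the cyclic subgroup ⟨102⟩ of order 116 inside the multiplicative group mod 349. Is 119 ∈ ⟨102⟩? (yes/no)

no

119 ∈ ⟨102⟩ iff 119^116 ≡ 1 (mod 349), since |⟨102⟩| = 116.
119^116 mod 349 = 226.
Since 226 ≠ 1, 119 does not lie in the subgroup.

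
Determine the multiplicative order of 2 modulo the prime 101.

The order of 2 must divide p − 1 = 100 = 2^2 · 5^2.
Divisors: 1, 2, 4, 5, 10, 20, 25, 50, 100.
Check each in increasing order: 2^1 ≡ 2;  2^2 ≡ 4;  2^4 ≡ 16;  2^5 ≡ 32;  2^10 ≡ 14;  2^20 ≡ 95;  2^25 ≡ 10;  2^50 ≡ 100;  2^100 ≡ 1.
Smallest exponent giving 1 is 100.

100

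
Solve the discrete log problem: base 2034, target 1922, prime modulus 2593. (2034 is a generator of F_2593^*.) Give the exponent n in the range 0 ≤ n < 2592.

1248

Baby-step giant-step with m = ceil(sqrt(2592)) = 51.
Baby table (2034^j mod 2593 for j=0..50):
  0:1  1:2034  2:1321  3:566  4:2545  5:902  6:1417  7:1355
  8:2304  9:785  10:1995  11:2378  12:907  13:1215  14:181  15:2541
  16:545  17:1319  18:1684  19:2496  20:2363  21:1513  22:2144  23:2063
  24:668  25:2573  26:808  27:2103  28:1645  29:960  30:111  31:183
  32:1423  33:594  34:2451  35:1588  36:1707  37:11  38:1630  39:1566
  40:1040  41:2065  42:2143  43:29  44:1940  45:2007  46:856  47:1201
  48:228  49:2198  50:400
Giant step factor: 2034^(-51) ≡ 1710 (mod 2593).
Scan 1922·1710^i mod 2593 for i = 0, 1, …:
  i=0: 1922   i=1: 1289   i=2: 140   i=3: 844
  i=4: 1532   i=5: 790   i=6: 2540   i=7: 125
  i=8: 1124   i=9: 627     …   i=23: 2372
  i=24: 668
Match at i=24, j=24: n = 24·51 + 24 = 1248.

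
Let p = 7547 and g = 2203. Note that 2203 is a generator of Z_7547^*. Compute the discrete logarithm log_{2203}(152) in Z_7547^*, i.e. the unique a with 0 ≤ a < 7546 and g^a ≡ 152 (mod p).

Baby-step giant-step with m = ceil(sqrt(7546)) = 87.
Baby table (2203^j mod 7547 for j=0..86):
  0:1  1:2203  2:488  3:3390  4:4187  5:1527  6:5566  7:5570
  8:6835  9:1240  10:7253  11:1360  12:7468  13:7091  14:6730  15:3882
  16:1295  17:119  18:5559  19:5243  20:3419  21:151  22:585  23:5765
  24:6241  25:5836  26:4167  27:2749  28:3353  29:5693  30:6112  31:888
  32:1591  33:3165  34:6614  35:4932  36:5063  37:6870  38:2875  39:1692
  40:6805  41:3073  42:160  43:5318  44:2610  45:6563  46:5784  47:2816
  48:14  49:654  50:6832  51:2178  52:5789  53:6284  54:2454  55:2510
  56:5126  57:2266  58:3431  59:3946  60:6441  61:1163  62:3656  63:1519
  64:3036  65:1666  66:2356  67:5479  68:2584  69:2114  70:643  71:5240
  72:4357  73:6234  74:5509  75:751  76:1660  77:4232  78:2551  79:4885
  80:7180  81:6575  82:2032  83:1125  84:2959  85:5616  86:2515
Giant step factor: 2203^(-87) ≡ 5089 (mod 7547).
Scan 152·5089^i mod 7547 for i = 0, 1, …:
  i=0: 152   i=1: 3734   i=2: 6527   i=3: 1556
  i=4: 1681   i=5: 3858   i=6: 3615   i=7: 4696
  i=8: 4142   i=9: 7414     …   i=73: 1005
  i=74: 5126
Match at i=74, j=56: a = 74·87 + 56 = 6494.

6494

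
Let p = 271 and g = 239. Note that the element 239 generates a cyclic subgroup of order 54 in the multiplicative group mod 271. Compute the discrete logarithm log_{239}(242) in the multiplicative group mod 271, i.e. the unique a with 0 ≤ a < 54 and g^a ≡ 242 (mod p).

Successive powers of 239 modulo 271:
  239^0=1  239^1=239  239^2=211  239^3=23  239^4=77  239^5=246
  239^6=258  239^7=145  239^8=238  239^9=243  239^10=83  239^11=54
  239^12=169  239^13=12  239^14=158  239^15=93  239^16=5  239^17=111
  239^18=242
So 239^18 ≡ 242 (mod 271), giving a = 18.

18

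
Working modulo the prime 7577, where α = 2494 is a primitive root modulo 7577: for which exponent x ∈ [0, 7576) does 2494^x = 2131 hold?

5632

Baby-step giant-step with m = ceil(sqrt(7576)) = 88.
Baby table (2494^j mod 7577 for j=0..87):
  0:1  1:2494  2:6896  3:6411  4:1564  5:6038  6:3273  7:2433
  8:6302  9:2490  10:4497  11:1558  12:6228  13:7359  14:1852  15:4495
  16:4147  17:13  18:2114  19:6301  20:7573  21:5178  22:2724  23:4664
  24:1321  25:6156  26:2062  27:5422  28:5100  29:5194  30:4743  31:1345
  32:5396  33:872  34:169  35:4751  36:6143  37:7525  38:6698  39:5104
  40:16  41:2019  42:4258  43:4075  44:2293  45:5684  46:6906  47:1043
  48:2331  49:1955  50:3759  51:2197  52:1147  53:4089  54:6901  55:3727
  56:5736  57:208  58:3516  59:2315  60:7513  61:7078  62:5699  63:6431
  64:5982  65:7572  66:2684  67:3405  68:5830  69:7334  70:118  71:6366
  72:2989  73:6375  74:2704  75:246  76:7364  77:6745  78:1090  79:5894
  80:256  81:1996  82:7512  83:4584  84:6380  85:20  86:4418  87:1534
Giant step factor: 2494^(-88) ≡ 6535 (mod 7577).
Scan 2131·6535^i mod 7577 for i = 0, 1, …:
  i=0: 2131   i=1: 7136   i=2: 4902   i=3: 6591
  i=4: 4517   i=5: 6180   i=6: 890   i=7: 4591
  i=8: 4842   i=9: 918     …   i=63: 6988
  i=64: 1
Match at i=64, j=0: x = 64·88 + 0 = 5632.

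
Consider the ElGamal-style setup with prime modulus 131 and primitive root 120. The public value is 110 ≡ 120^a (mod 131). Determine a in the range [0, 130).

Successive powers of 120 modulo 131:
  120^0=1  120^1=120  120^2=121  120^3=110
So 120^3 ≡ 110 (mod 131), giving a = 3.

3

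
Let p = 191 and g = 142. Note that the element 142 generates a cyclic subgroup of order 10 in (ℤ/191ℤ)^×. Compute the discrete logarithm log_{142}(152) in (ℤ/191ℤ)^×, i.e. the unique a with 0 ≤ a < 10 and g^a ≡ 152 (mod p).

9

Successive powers of 142 modulo 191:
  142^0=1  142^1=142  142^2=109  142^3=7  142^4=39  142^5=190
  142^6=49  142^7=82  142^8=184  142^9=152
So 142^9 ≡ 152 (mod 191), giving a = 9.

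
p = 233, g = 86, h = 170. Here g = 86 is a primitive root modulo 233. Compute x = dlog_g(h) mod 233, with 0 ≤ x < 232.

92

Baby-step giant-step with m = ceil(sqrt(232)) = 16.
Baby table (86^j mod 233 for j=0..15):
  0:1  1:86  2:173  3:199  4:105  5:176  6:224  7:158
  8:74  9:73  10:220  11:47  12:81  13:209  14:33  15:42
Giant step factor: 86^(-16) ≡ 2 (mod 233).
Scan 170·2^i mod 233 for i = 0, 1, …:
  i=0: 170   i=1: 107   i=2: 214   i=3: 195
  i=4: 157   i=5: 81
Match at i=5, j=12: x = 5·16 + 12 = 92.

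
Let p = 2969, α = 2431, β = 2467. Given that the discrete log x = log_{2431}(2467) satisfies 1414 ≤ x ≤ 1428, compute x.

Compute 2431^1414 mod 2969 = 764, then multiply by 2431 repeatedly:
  2431^1414=764  2431^1415=1659  2431^1416=1127  2431^1417=2319  2431^1418=2327
  2431^1419=992  2431^1420=724  2431^1421=2396  2431^1422=2467
Found 2467 at exponent 1422.

1422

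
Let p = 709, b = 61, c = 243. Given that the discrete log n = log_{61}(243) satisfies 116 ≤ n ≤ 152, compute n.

116

Compute 61^116 mod 709 = 243, then multiply by 61 repeatedly:
  61^116=243
Found 243 at exponent 116.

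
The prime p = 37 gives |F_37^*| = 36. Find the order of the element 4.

The order of 4 must divide p − 1 = 36 = 2^2 · 3^2.
Divisors: 1, 2, 3, 4, 6, 9, 12, 18, 36.
Check each in increasing order: 4^1 ≡ 4;  4^2 ≡ 16;  4^3 ≡ 27;  4^4 ≡ 34;  4^6 ≡ 26;  4^9 ≡ 36;  4^12 ≡ 10;  4^18 ≡ 1.
Smallest exponent giving 1 is 18.

18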